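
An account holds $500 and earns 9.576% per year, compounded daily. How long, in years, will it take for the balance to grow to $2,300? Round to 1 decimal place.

We need (1 + 0.000262356)^(365t) = 4.6, so 365t = ln 4.6 / ln 1.000262 ≈ 5817.4981.
t ≈ 5817.4981/365 = 15.9384 years.

15.9 years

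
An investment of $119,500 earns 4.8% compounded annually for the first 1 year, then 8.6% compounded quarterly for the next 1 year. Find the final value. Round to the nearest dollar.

$136,359

After 1 years at 4.8%: 119,500 × 1.048 ≈ 125,236.0000.
Then 1 years at 8.6%: 125,236.0000 × 1.08881346718 ≈ 136,358.6434.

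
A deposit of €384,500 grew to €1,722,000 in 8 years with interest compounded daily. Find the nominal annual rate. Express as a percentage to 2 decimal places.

18.75%

The 2920-period growth factor is 1,722,000/384,500 = 4.47854.
r/365 = 4.47854^(1/2920) − 1 ≈ 0.00051359, so r ≈ 365·0.00051359 = 18.74604%.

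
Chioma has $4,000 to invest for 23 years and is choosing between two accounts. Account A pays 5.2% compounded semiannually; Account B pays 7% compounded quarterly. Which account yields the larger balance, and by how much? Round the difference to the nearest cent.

A: (1 + 0.026)^46 ≈ 3.2567063105, so 4,000 × 3.2567063105 ≈ 13,026.8252.
B: (1 + 0.0175)^92 ≈ 4.9336285266, so 4,000 × 4.9336285266 ≈ 19,734.5141.
Difference ≈ 6,707.6889 in favor of B.

Account B, by $6,707.69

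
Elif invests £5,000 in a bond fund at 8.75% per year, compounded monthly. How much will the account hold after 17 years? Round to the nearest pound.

Growth factor = (1 + 0.0875/12)^204 ≈ 4.4021939526.
A ≈ 5,000 × 4.4021939526 ≈ 22,010.9698.

£22,011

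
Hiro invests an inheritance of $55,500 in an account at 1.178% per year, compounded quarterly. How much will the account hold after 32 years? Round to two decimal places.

$80,865.64

Growth factor = (1 + 0.002945)^128 ≈ 1.4570385915.
A ≈ 55,500 × 1.4570385915 ≈ 80,865.6418.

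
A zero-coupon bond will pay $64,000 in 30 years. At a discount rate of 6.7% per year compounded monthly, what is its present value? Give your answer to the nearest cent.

$8,623.35

Growth factor = (1 + 0.067/12)^360 ≈ 7.4217104483.
P = 64,000/7.4217104483 ≈ 8,623.3491.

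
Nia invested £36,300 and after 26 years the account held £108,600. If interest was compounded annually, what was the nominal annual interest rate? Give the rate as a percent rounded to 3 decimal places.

4.305%

The 26-period growth factor is 108,600/36,300 = 2.99174.
r = 2.99174^(1/26) − 1 ≈ 0.0430491, i.e. 4.30491%.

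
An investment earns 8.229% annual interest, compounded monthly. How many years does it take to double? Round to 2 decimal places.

(1 + 0.0068575)^(12t) = 2.
12t = ln 2 / ln(1 + 0.0068575) ≈ 0.69315/0.00683409 ≈ 101.4249.
t ≈ 8.4521.

8.45 years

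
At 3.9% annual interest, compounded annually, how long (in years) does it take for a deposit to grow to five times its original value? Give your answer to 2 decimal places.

42.07 years

(1 + 0.039)^t = 5.
t = ln 5 / ln(1 + 0.039) ≈ 1.6094/0.0382587 ≈ 42.0672.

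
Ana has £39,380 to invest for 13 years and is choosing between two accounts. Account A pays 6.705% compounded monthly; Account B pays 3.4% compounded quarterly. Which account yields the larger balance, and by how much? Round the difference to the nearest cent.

A: (1 + 0.0055875)^156 ≈ 2.3850589976, so 39,380 × 2.3850589976 ≈ 93,923.6233.
B: (1 + 0.0085)^52 ≈ 1.5529123096, so 39,380 × 1.5529123096 ≈ 61,153.6868.
Difference ≈ 32,769.9366 in favor of A.

Account A, by £32,769.94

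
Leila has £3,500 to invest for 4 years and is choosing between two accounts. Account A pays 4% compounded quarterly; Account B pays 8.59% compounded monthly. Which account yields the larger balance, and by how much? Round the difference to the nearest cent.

Account A growth factor: (1 + 0.01)^16 ≈ 1.172578645; balance ≈ 4,104.0253.
Account B growth factor: (1 + 0.0859/12)^48 ≈ 1.408289765; balance ≈ 4,929.0142.
Account B is larger by 824.9889.

Account B, by £824.99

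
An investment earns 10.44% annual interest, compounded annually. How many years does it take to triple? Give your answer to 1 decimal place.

11.1 years

(1 + 0.1044)^t = 3.
t = ln 3 / ln(1 + 0.1044) ≈ 1.0986/0.0993022 ≈ 11.0633.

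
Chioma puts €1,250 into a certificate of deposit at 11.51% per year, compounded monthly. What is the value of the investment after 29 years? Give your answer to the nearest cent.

Growth factor = (1 + 0.1151/12)^348 ≈ 27.715549778.
A ≈ 1,250 × 27.715549778 ≈ 34,644.4372.

€34,644.44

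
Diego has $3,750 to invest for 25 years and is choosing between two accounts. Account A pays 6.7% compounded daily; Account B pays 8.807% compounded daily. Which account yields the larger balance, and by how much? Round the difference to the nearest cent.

Account A growth factor: (1 + 0.067/365)^9125 ≈ 5.3379745642; balance ≈ 20,017.4046.
Account B growth factor: (1 + 0.08807/365)^9125 ≈ 9.0384203144; balance ≈ 33,894.0762.
Account B is larger by 13,876.6716.

Account B, by $13,876.67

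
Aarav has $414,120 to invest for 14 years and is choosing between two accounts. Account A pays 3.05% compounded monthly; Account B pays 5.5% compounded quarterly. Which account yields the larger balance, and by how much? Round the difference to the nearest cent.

Account A growth factor: (1 + 0.0305/12)^168 ≈ 1.53182260556; balance ≈ 634,358.3774.
Account B growth factor: (1 + 0.01375)^56 ≈ 2.1484663909; balance ≈ 889,722.9018.
Account B is larger by 255,364.5244.

Account B, by $255,364.52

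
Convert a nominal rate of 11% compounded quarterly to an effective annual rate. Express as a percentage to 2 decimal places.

One year is 4 periods at 0.0275 each: (1 + 0.0275)^4 ≈ 1.114621.
EAR = 1.114621 − 1 ≈ 11.46213%.

11.46%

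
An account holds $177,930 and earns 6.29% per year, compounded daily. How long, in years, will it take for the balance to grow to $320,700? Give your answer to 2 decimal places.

9.37 years

(1 + 0.000172329)^(365t) = 320,700/177,930 = 1.8024.
365t·ln(1 + 0.000172329) = ln(1.8024); 365t = 0.58912/0.000172314 ≈ 3418.8526.
t ≈ 9.3667 years.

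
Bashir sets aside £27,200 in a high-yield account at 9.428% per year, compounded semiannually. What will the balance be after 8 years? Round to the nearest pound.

£56,839

Periodic rate = 9.428%/2 = 0.04714; periods = 2·8 = 16.
A = 27,200·(1 + 0.04714)^16 ≈ 27,200·2.0896617551 ≈ 56,838.7997.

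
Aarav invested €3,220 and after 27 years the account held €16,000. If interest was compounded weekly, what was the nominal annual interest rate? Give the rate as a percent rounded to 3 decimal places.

5.941%

(1 + r/52)^1404 = 16,000/3,220 = 4.96894.
1 + r/52 = 4.96894^(1/1404) ≈ 1.001143, so r/52 ≈ 0.00114254.
r ≈ 52·0.00114254 = 5.94120%.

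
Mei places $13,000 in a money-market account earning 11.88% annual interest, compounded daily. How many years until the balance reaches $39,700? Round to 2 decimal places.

(1 + 0.000325479)^(365t) = 39,700/13,000 = 3.0538.
365t·ln(1 + 0.000325479) = ln(3.0538); 365t = 1.1164/0.000325426 ≈ 3430.5806.
t ≈ 9.3989 years.

9.40 years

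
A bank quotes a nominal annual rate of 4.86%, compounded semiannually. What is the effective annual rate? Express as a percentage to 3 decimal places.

EAR = (1 + 4.86%/2)^2 − 1 = (1 + 0.0243)^2 − 1.
(1 + 0.0243)^2 ≈ 1.04919, so EAR ≈ 4.91905%.

4.919%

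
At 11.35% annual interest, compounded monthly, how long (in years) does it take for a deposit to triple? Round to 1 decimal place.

9.7 years

(1 + 0.00945833)^(12t) = 3.
12t = ln 3 / ln(1 + 0.00945833) ≈ 1.0986/0.00941388 ≈ 116.7013.
t ≈ 9.7251.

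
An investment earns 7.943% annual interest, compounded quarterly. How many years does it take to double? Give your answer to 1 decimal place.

(1 + 0.0198575)^(4t) = 2.
4t = ln 2 / ln(1 + 0.0198575) ≈ 0.69315/0.0196629 ≈ 35.2515.
t ≈ 8.8129.

8.8 years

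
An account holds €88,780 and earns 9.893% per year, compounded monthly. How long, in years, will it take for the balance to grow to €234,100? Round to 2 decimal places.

9.84 years

(1 + 0.00824417)^(12t) = 234,100/88,780 = 2.6369.
12t·ln(1 + 0.00824417) = ln(2.6369); 12t = 0.96959/0.00821037 ≈ 118.0930.
t ≈ 9.8411 years.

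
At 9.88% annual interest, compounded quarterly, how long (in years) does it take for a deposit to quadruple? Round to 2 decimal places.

(1 + 0.0247)^(4t) = 4.
4t = ln 4 / ln(1 + 0.0247) ≈ 1.3863/0.0243999 ≈ 56.8156.
t ≈ 14.2039.

14.20 years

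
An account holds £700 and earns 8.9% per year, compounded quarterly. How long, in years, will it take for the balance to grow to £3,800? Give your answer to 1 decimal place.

We need (1 + 0.02225)^(4t) = 5.4286, so 4t = ln 5.4286 / ln 1.02225 ≈ 76.8731.
t ≈ 76.8731/4 = 19.2183 years.

19.2 years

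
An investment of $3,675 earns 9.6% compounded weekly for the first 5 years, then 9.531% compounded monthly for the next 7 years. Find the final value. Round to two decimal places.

After 5 years at 9.6%: 3,675 × 1.6153593952 ≈ 5,936.4458.
Then 7 years at 9.531%: 5,936.4458 × 1.943585469 ≈ 11,537.9898.

$11,537.99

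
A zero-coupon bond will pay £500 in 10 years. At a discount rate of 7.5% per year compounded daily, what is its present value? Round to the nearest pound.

Growth factor = (1 + 0.075/365)^3650 ≈ 2.11683692.
P = 500/2.11683692 ≈ 236.2015.

£236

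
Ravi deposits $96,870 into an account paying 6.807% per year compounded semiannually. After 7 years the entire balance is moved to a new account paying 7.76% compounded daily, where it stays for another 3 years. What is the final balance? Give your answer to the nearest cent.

$195,333.02

After 7 years at 6.807%: 96,870 × 1.59769304994 ≈ 154,768.5257.
Then 3 years at 7.76%: 154,768.5257 × 1.26209779923 ≈ 195,333.0157.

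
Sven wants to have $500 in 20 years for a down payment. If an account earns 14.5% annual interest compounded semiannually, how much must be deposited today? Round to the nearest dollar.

Periodic rate = 14.5%/2 = 0.0725; 40 periods.
P = 500/(1 + 0.0725)^40 ≈ 500/16.4396298 ≈ 30.4143.

$30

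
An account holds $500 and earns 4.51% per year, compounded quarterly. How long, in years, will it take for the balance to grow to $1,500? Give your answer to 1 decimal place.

(1 + 0.011275)^(4t) = 1,500/500 = 3.
4t·ln(1 + 0.011275) = ln(3); 4t = 1.0986/0.0112119 ≈ 97.9862.
t ≈ 24.4965 years.

24.5 years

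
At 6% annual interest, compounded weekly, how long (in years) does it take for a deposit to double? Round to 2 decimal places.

(1 + 0.00115385)^(52t) = 2.
52t = ln 2 / ln(1 + 0.00115385) ≈ 0.69315/0.00115318 ≈ 601.0741.
t ≈ 11.5591.

11.56 years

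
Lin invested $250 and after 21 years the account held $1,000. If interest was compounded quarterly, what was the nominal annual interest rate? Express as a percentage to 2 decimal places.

The 84-period growth factor is 1,000/250 = 4.
r/4 = 4^(1/84) − 1 ≈ 0.0166404, so r ≈ 4·0.0166404 = 6.65618%.

6.66%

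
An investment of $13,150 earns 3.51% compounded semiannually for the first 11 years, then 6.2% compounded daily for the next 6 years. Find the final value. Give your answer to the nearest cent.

After 11 years at 3.51%: 13,150 × 1.4663130162 ≈ 19,282.0162.
Then 6 years at 6.2%: 19,282.0162 × 1.4505871552 ≈ 27,970.2450.

$27,970.24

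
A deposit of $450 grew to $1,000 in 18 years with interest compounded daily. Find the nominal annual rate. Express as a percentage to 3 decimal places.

4.436%

(1 + r/365)^6570 = 1,000/450 = 2.22222.
1 + r/365 = 2.22222^(1/6570) ≈ 1.000122, so r/365 ≈ 0.000121546.
r ≈ 365·0.000121546 = 4.43642%.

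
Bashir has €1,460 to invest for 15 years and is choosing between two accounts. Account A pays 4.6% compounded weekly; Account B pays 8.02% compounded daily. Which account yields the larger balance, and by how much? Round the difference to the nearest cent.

Account A growth factor: (1 + 0.046/52)^780 ≈ 1.993107518; balance ≈ 2,909.9370.
Account B growth factor: (1 + 0.0802/365)^5475 ≈ 3.3296522; balance ≈ 4,861.2922.
Account B is larger by 1,951.3552.

Account B, by €1,951.36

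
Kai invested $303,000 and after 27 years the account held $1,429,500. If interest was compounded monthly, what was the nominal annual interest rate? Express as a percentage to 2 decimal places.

The 324-period growth factor is 1,429,500/303,000 = 4.71782.
r/12 = 4.71782^(1/324) − 1 ≈ 0.00479959, so r ≈ 12·0.00479959 = 5.75951%.

5.76%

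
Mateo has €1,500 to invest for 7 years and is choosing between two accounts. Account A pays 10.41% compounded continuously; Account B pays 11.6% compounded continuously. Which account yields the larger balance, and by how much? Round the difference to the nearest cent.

Account A growth factor: e^(0.1041·7) = e^0.7287 ≈ 2.072384756; balance ≈ 3,108.5771.
Account B growth factor: e^(0.116·7) = e^0.812 ≈ 2.252408301; balance ≈ 3,378.6125.
Account B is larger by 270.0353.

Account B, by €270.04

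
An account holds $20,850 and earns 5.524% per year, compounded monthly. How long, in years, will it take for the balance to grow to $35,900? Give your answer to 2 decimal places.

We need (1 + 0.00460333)^(12t) = 1.7218, so 12t = ln 1.7218 / ln 1.004603 ≈ 118.3128.
t ≈ 118.3128/12 = 9.8594 years.

9.86 years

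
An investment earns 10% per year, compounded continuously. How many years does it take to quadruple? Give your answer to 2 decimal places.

13.86 years

e^(0.1t) = 4, so 0.1t = ln 4 ≈ 1.3863.
t ≈ 1.3863/0.1 ≈ 13.8629.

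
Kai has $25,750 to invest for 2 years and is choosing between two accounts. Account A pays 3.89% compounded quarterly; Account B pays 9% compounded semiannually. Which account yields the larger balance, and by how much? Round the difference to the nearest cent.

Account B, by $2,884.47

Account A growth factor: (1 + 0.009725)^8 ≈ 1.0805002544; balance ≈ 27,822.8816.
Account B growth factor: (1 + 0.045)^4 ≈ 1.1925186006; balance ≈ 30,707.3540.
Account B is larger by 2,884.4724.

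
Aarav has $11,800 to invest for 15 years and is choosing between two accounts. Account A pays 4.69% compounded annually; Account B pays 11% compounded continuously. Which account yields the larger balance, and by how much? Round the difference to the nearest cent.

Account B, by $37,975.23

A: (1 + 0.0469)^15 ≈ 1.9887399459, so 11,800 × 1.9887399459 ≈ 23,467.1314.
B: e^(0.11·15) = e^1.65 ≈ 5.2069798272, so 11,800 × 5.2069798272 ≈ 61,442.3620.
Difference ≈ 37,975.2306 in favor of B.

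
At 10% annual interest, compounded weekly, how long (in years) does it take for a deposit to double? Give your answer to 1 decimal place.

6.9 years

(1 + 0.00192308)^(52t) = 2.
52t = ln 2 / ln(1 + 0.00192308) ≈ 0.69315/0.00192123 ≈ 360.7830.
t ≈ 6.9381.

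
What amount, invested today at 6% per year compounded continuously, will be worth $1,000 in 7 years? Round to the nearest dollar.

P = A·e^(−rt) = 1,000·e^(−0.42).
e^(−0.42) ≈ 0.65704682, so P ≈ 657.0468.

$657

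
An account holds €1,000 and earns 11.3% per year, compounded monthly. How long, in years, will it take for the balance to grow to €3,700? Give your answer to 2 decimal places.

(1 + 0.00941667)^(12t) = 3,700/1,000 = 3.7.
12t·ln(1 + 0.00941667) = ln(3.7); 12t = 1.3083/0.00937261 ≈ 139.5911.
t ≈ 11.6326 years.

11.63 years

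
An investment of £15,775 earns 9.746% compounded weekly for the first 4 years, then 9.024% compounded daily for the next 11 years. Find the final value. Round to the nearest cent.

After 4 years at 9.746%: 15,775 × 1.4762057755 ≈ 23,287.1461.
Then 11 years at 9.024%: 23,287.1461 × 2.6980176876 ≈ 62,829.1321.

£62,829.13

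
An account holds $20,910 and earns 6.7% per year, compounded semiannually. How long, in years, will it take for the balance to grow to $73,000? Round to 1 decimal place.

We need (1 + 0.0335)^(2t) = 3.4912, so 2t = ln 3.4912 / ln 1.0335 ≈ 37.9420.
t ≈ 37.9420/2 = 18.9710 years.

19.0 years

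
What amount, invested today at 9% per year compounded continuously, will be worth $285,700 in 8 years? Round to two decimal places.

P = A·e^(−rt) = 285,700·e^(−0.72).
e^(−0.72) ≈ 0.48675225596, so P ≈ 139,065.1195.

$139,065.12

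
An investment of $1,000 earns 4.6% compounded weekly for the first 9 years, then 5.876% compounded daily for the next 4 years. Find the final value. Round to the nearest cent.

After 9 years at 4.6%: 1,000 × 1.512580288 ≈ 1,512.5803.
Then 4 years at 5.876%: 1,512.5803 × 1.264935437 ≈ 1,913.3164.

$1,913.32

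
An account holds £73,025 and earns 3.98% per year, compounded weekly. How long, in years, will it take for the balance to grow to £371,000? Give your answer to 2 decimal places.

40.85 years

(1 + 0.000765385)^(52t) = 371,000/73,025 = 5.0805.
52t·ln(1 + 0.000765385) = ln(5.0805); 52t = 1.6254/0.000765092 ≈ 2124.4511.
t ≈ 40.8548 years.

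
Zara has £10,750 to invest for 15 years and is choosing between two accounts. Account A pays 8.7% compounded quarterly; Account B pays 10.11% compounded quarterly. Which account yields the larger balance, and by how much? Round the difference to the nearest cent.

A: (1 + 0.02175)^60 ≈ 3.6364597337, so 10,750 × 3.6364597337 ≈ 39,091.9421.
B: (1 + 0.025275)^60 ≈ 4.4711791123, so 10,750 × 4.4711791123 ≈ 48,065.1755.
Difference ≈ 8,973.2333 in favor of B.

Account B, by £8,973.23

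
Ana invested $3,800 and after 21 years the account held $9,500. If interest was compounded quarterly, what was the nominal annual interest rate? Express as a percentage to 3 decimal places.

The 84-period growth factor is 9,500/3,800 = 2.5.
r/4 = 2.5^(1/84) − 1 ≈ 0.0109679, so r ≈ 4·0.0109679 = 4.38717%.

4.387%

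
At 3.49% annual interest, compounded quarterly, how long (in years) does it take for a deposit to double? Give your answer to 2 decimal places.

19.95 years

(1 + 0.008725)^(4t) = 2.
4t = ln 2 / ln(1 + 0.008725) ≈ 0.69315/0.00868716 ≈ 79.7899.
t ≈ 19.9475.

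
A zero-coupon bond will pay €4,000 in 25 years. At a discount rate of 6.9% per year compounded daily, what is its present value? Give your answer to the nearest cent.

€712.81

Growth factor = (1 + 0.069/365)^9125 ≈ 5.61160611.
P = 4,000/5.61160611 ≈ 712.8084.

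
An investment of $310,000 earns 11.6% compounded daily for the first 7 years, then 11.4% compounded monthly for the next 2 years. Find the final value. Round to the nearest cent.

$876,000.89

Phase 1: 310,000·(1 + 0.116/365)^2555 ≈ 698,156.5035.
Phase 2: 698,156.5035·(1 + 0.0095)^24 ≈ 876,000.8885.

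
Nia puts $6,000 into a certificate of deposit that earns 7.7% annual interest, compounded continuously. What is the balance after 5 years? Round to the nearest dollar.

$8,818

A = P·e^(rt) = 6,000·e^(0.077·5) = 6,000·e^0.385.
e^0.385 ≈ 1.469614321, so A ≈ 8,817.6859.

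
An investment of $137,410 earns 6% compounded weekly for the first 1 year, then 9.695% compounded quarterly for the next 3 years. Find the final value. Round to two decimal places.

After 1 years at 6%: 137,410 × 1.06179981955 ≈ 145,901.9132.
Then 3 years at 9.695%: 145,901.9132 × 1.33293223017 ≈ 194,477.3626.

$194,477.36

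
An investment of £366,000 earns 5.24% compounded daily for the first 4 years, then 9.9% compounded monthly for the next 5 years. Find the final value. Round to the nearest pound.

After 4 years at 5.24%: 366,000 × 1.23316613574 ≈ 451,338.8057.
Then 5 years at 9.9%: 451,338.8057 × 1.63717023703 ≈ 738,918.4595.

£738,918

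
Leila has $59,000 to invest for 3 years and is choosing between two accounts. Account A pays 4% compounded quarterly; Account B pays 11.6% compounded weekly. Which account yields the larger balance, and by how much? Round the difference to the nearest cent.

Account B, by $17,042.65

Account A growth factor: (1 + 0.01)^12 ≈ 1.1268250301; balance ≈ 66,482.6768.
Account B growth factor: (1 + 0.116/52)^156 ≈ 1.4156834563; balance ≈ 83,525.3239.
Account B is larger by 17,042.6471.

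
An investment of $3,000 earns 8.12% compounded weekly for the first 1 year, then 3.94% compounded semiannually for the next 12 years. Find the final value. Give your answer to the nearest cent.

Phase 1: 3,000·(1 + 0.0812/52)^52 ≈ 3,253.5573.
Phase 2: 3,253.5573·(1 + 0.0197)^24 ≈ 5,196.3276.

$5,196.33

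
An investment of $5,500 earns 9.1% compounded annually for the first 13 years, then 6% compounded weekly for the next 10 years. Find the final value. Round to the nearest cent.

After 13 years at 9.1%: 5,500 × 3.1025712062 ≈ 17,064.1416.
Then 10 years at 6%: 17,064.1416 × 1.8214886607 ≈ 31,082.1405.

$31,082.14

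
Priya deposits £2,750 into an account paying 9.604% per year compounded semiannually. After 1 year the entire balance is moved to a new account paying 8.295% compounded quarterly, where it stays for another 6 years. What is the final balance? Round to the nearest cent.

£4,943.22

After 1 years at 9.604%: 2,750 × 1.09834592 ≈ 3,020.4513.
Then 6 years at 8.295%: 3,020.4513 × 1.636581681 ≈ 4,943.2152.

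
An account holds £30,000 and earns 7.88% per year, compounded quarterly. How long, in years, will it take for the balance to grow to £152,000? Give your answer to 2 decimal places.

We need (1 + 0.0197)^(4t) = 5.0667, so 4t = ln 5.0667 / ln 1.0197 ≈ 83.1784.
t ≈ 83.1784/4 = 20.7946 years.

20.79 years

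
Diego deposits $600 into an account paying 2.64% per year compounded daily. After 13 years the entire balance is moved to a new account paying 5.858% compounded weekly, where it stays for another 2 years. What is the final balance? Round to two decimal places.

After 13 years at 2.64%: 600 × 1.40943313 ≈ 845.6599.
Then 2 years at 5.858%: 845.6599 × 1.12422517 ≈ 950.7121.

$950.71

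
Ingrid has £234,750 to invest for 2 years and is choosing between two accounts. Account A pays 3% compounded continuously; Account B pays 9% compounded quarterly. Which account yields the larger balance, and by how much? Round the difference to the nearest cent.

Account B, by £31,220.48

Account A growth factor: e^(0.03·2) = e^0.06 ≈ 1.06183654655; balance ≈ 249,266.1293.
Account B growth factor: (1 + 0.0225)^8 ≈ 1.19483114181; balance ≈ 280,486.6105.
Account B is larger by 31,220.4812.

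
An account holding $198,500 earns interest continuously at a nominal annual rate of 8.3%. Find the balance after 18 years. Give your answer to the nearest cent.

$884,293.57

A = P·e^(rt) = 198,500·e^(0.083·18) = 198,500·e^1.494.
e^1.494 ≈ 4.45487944522, so A ≈ 884,293.5699.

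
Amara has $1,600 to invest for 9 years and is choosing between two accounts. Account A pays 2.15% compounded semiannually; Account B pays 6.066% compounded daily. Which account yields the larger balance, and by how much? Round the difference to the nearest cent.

Account A growth factor: (1 + 0.01075)^18 ≈ 1.212236901; balance ≈ 1,939.5790.
Account B growth factor: (1 + 0.06066/365)^3285 ≈ 1.726151976; balance ≈ 2,761.8432.
Account B is larger by 822.2641.

Account B, by $822.26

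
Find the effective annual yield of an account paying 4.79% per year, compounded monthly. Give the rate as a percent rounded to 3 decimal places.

EAR = (1 + 4.79%/12)^12 − 1 = (1 + 0.00399167)^12 − 1.
(1 + 0.00399167)^12 ≈ 1.048966, so EAR ≈ 4.89657%.

4.897%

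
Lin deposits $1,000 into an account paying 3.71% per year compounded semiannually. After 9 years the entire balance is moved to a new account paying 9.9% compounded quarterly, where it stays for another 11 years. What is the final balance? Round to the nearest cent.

$4,081.98

After 9 years at 3.71%: 1,000 × 1.392138217 ≈ 1,392.1382.
Then 11 years at 9.9%: 1,392.1382 × 2.932167579 ≈ 4,081.9825.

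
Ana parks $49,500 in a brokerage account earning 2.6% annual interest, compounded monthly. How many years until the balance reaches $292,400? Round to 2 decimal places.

(1 + 0.00216667)^(12t) = 292,400/49,500 = 5.9071.
12t·ln(1 + 0.00216667) = ln(5.9071); 12t = 1.7762/0.00216432 ≈ 820.6493.
t ≈ 68.3874 years.

68.39 years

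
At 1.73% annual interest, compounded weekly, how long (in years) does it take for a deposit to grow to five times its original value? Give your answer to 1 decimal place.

(1 + 0.000332692)^(52t) = 5.
52t = ln 5 / ln(1 + 0.000332692) ≈ 1.6094/0.000332637 ≈ 4838.4215.
t ≈ 93.0466.

93.0 years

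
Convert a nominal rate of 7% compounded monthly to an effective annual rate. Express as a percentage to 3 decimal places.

7.229%

One year is 12 periods at 0.00583333 each: (1 + 0.00583333)^12 ≈ 1.07229.
EAR = 1.07229 − 1 ≈ 7.22901%.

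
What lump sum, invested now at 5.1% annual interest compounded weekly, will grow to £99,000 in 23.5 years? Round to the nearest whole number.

Periodic rate = 5.1%/52 = 0.000980769; 1222 periods.
P = 99,000/(1 + 0.051/52)^1222 ≈ 99,000/3.3131939312 ≈ 29,880.5328.

£29,881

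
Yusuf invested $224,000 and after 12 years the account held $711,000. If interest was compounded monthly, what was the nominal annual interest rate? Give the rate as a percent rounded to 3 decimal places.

(1 + r/12)^144 = 711,000/224,000 = 3.17411.
1 + r/12 = 3.17411^(1/144) ≈ 1.008053, so r/12 ≈ 0.00805327.
r ≈ 12·0.00805327 = 9.66393%.

9.664%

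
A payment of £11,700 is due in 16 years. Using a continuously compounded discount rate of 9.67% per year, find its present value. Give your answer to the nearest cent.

£2,490.26

P = A·e^(−rt) = 11,700·e^(−1.5472).
e^(−1.5472) ≈ 0.21284310094, so P ≈ 2,490.2643.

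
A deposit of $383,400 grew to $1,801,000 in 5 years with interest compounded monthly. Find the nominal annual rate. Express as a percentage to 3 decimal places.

31.343%

(1 + r/12)^60 = 1,801,000/383,400 = 4.69744.
1 + r/12 = 4.69744^(1/60) ≈ 1.026119, so r/12 ≈ 0.0261189.
r ≈ 12·0.0261189 = 31.34270%.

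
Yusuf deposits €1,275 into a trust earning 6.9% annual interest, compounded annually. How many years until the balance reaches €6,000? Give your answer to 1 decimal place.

(1 + 0.069)^t = 6,000/1,275 = 4.7059.
t·ln(1 + 0.069) = ln(4.7059); t = 1.5488/0.0667236 ≈ 23.2124.

23.2 years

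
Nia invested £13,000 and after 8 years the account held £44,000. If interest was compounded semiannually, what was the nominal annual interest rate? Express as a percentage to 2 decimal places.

15.84%

(1 + r/2)^16 = 44,000/13,000 = 3.38462.
1 + r/2 = 3.38462^(1/16) ≈ 1.079181, so r/2 ≈ 0.0791811.
r ≈ 2·0.0791811 = 15.83622%.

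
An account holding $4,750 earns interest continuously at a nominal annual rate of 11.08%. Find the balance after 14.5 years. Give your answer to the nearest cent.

A = P·e^(rt) = 4,750·e^(0.1108·14.5) = 4,750·e^1.6066.
e^1.6066 ≈ 4.9858305532, so A ≈ 23,682.6951.

$23,682.70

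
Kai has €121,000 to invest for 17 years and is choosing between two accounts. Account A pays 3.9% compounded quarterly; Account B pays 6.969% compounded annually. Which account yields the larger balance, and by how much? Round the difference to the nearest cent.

Account A growth factor: (1 + 0.00975)^68 ≈ 1.93438361666; balance ≈ 234,060.4176.
Account B growth factor: (1 + 0.06969)^17 ≈ 3.14329331527; balance ≈ 380,338.4911.
Account B is larger by 146,278.0735.

Account B, by €146,278.07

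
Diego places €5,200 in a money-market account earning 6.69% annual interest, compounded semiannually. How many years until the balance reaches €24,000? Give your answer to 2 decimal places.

We need (1 + 0.03345)^(2t) = 4.6154, so 2t = ln 4.6154 / ln 1.03345 ≈ 46.4823.
t ≈ 46.4823/2 = 23.2412 years.

23.24 years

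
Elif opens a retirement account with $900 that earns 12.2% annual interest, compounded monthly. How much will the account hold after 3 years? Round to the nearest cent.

Growth factor = (1 + 0.122/12)^36 ≈ 1.439292991.
A ≈ 900 × 1.439292991 ≈ 1,295.3637.

$1,295.36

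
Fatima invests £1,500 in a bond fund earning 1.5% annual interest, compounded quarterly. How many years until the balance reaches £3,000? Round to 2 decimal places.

(1 + 0.00375)^(4t) = 3,000/1,500 = 2.
4t·ln(1 + 0.00375) = ln(2); 4t = 0.69315/0.00374299 ≈ 185.1856.
t ≈ 46.2964 years.

46.30 years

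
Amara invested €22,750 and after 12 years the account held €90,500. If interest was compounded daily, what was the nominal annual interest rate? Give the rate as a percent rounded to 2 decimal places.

11.51%

(1 + r/365)^4380 = 90,500/22,750 = 3.97802.
1 + r/365 = 3.97802^(1/4380) ≈ 1.000315, so r/365 ≈ 0.000315297.
r ≈ 365·0.000315297 = 11.50835%.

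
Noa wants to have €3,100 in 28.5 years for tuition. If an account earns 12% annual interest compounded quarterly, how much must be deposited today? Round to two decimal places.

€106.64

Growth factor = (1 + 0.03)^114 ≈ 29.06990526.
P = 3,100/29.06990526 ≈ 106.6395.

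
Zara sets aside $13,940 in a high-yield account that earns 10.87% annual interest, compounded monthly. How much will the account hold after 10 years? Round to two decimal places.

$41,135.39

Periodic rate = 10.87%/12 = 0.00905833; periods = 12·10 = 120.
A = 13,940·(1 + 0.1087/12)^120 ≈ 13,940·2.9508885429 ≈ 41,135.3863.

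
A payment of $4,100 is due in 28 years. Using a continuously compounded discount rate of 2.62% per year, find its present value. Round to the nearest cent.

P = A·e^(−rt) = 4,100·e^(−0.7336).
e^(−0.7336) ≈ 0.4801772368, so P ≈ 1,968.7267.

$1,968.73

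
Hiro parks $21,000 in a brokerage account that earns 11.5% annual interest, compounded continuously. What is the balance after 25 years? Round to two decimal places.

A = P·e^(rt) = 21,000·e^(0.115·25) = 21,000·e^2.875.
e^2.875 ≈ 17.7254241215, so A ≈ 372,233.9066.

$372,233.91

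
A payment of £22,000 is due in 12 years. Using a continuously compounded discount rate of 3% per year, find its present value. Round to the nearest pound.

P = A·e^(−rt) = 22,000·e^(−0.36).
e^(−0.36) ≈ 0.69767632607, so P ≈ 15,348.8792.

£15,349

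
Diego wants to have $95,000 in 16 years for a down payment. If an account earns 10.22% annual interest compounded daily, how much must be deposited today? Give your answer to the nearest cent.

Growth factor = (1 + 0.00028)^5840 ≈ 5.1293098334.
P = 95,000/5.1293098334 ≈ 18,521.0103.

$18,521.01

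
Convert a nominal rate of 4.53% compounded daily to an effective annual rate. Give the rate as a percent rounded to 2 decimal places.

EAR = (1 + 4.53%/365)^365 − 1 = (1 + 0.00012411)^365 − 1.
(1 + 0.00012411)^365 ≈ 1.046339, so EAR ≈ 4.63388%.

4.63%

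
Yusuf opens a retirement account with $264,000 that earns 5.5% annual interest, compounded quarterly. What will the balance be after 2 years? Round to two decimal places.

Periodic rate = 5.5%/4 = 0.01375; periods = 4·2 = 8.
A = 264,000·(1 + 0.01375)^8 ≈ 264,000·1.11544185796 ≈ 294,476.6505.

$294,476.65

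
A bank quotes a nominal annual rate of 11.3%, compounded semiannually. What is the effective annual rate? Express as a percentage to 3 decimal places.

11.619%

EAR = (1 + 11.3%/2)^2 − 1 = (1 + 0.0565)^2 − 1.
(1 + 0.0565)^2 ≈ 1.116192, so EAR ≈ 11.61922%.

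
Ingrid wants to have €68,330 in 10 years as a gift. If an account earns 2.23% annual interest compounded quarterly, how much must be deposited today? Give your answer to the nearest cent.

Growth factor = (1 + 0.005575)^40 ≈ 1.2490467848.
P = 68,330/1.2490467848 ≈ 54,705.7171.

€54,705.72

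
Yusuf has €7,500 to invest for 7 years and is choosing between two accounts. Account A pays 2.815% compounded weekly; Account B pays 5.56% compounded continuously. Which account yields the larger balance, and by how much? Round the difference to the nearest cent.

Account B, by €1,935.45

A: (1 + 0.02815/52)^364 ≈ 1.217740002, so 7,500 × 1.217740002 ≈ 9,133.0500.
B: e^(0.0556·7) = e^0.3892 ≈ 1.4757996818, so 7,500 × 1.4757996818 ≈ 11,068.4976.
Difference ≈ 1,935.4476 in favor of B.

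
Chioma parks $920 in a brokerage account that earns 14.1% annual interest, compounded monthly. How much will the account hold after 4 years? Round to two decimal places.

$1,611.77

Growth factor = (1 + 0.01175)^48 ≈ 1.751919824.
A ≈ 920 × 1.751919824 ≈ 1,611.7662.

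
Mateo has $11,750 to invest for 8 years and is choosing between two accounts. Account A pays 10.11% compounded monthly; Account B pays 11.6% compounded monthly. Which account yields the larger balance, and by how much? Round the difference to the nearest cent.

A: (1 + 0.008425)^96 ≈ 2.2376180874, so 11,750 × 2.2376180874 ≈ 26,292.0125.
B: (1 + 0.116/12)^96 ≈ 2.5181974909, so 11,750 × 2.5181974909 ≈ 29,588.8205.
Difference ≈ 3,296.8080 in favor of B.

Account B, by $3,296.81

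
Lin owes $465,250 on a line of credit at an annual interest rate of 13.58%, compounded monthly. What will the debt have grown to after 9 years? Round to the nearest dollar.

$1,568,556

Periodic rate = 13.58%/12 = 0.0113167; periods = 12·9 = 108.
A = 465,250·(1 + 0.1358/12)^108 ≈ 465,250·3.371427080036 ≈ 1,568,556.4490.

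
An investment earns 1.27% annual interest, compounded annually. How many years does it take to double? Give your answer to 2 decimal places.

54.92 years

(1 + 0.0127)^t = 2.
t = ln 2 / ln(1 + 0.0127) ≈ 0.69315/0.01262 ≈ 54.9244.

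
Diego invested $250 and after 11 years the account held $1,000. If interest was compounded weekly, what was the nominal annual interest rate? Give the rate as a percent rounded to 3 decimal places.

12.618%

The 572-period growth factor is 1,000/250 = 4.
r/52 = 4^(1/572) − 1 ≈ 0.00242653, so r ≈ 52·0.00242653 = 12.61796%.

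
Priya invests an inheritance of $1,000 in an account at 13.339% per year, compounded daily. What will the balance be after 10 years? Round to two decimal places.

$3,794.89

Periodic rate = 13.339%/365 = 0.000365452; periods = 365·10 = 3650.
A = 1,000·(1 + 0.13339/365)^3650 ≈ 1,000·3.794893401 ≈ 3,794.8934.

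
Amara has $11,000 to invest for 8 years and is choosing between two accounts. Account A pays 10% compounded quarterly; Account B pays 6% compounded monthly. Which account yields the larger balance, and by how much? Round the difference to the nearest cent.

Account A growth factor: (1 + 0.025)^32 ≈ 2.2037569378; balance ≈ 24,241.3263.
Account B growth factor: (1 + 0.005)^96 ≈ 1.6141427085; balance ≈ 17,755.5698.
Account A is larger by 6,485.7565.

Account A, by $6,485.76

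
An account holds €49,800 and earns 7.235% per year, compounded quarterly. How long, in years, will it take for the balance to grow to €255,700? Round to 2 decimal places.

We need (1 + 0.0180875)^(4t) = 5.1345, so 4t = ln 5.1345 / ln 1.018088 ≈ 91.2642.
t ≈ 91.2642/4 = 22.8160 years.

22.82 years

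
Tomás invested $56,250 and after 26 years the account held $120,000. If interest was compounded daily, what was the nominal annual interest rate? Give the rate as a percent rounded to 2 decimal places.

(1 + r/365)^9490 = 120,000/56,250 = 2.13333.
1 + r/365 = 2.13333^(1/9490) ≈ 1.00008, so r/365 ≈ 0.0000798436.
r ≈ 365·0.0000798436 = 2.91429%.

2.91%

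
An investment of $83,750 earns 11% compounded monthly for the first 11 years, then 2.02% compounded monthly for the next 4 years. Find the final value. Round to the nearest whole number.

Phase 1: 83,750·(1 + 0.11/12)^132 ≈ 279,310.4807.
Phase 2: 279,310.4807·(1 + 0.0202/12)^48 ≈ 302,795.0175.

$302,795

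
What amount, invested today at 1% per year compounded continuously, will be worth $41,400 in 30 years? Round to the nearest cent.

$30,669.87

P = A·e^(−rt) = 41,400·e^(−0.3).
e^(−0.3) ≈ 0.74081822068, so P ≈ 30,669.8743.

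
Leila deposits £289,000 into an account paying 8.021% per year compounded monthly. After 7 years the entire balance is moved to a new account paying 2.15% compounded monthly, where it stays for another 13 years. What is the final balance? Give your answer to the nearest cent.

£668,661.83

After 7 years at 8.021%: 289,000 × 1.74997559229 ≈ 505,742.9462.
Then 13 years at 2.15%: 505,742.9462 × 1.32213772232 ≈ 668,661.8269.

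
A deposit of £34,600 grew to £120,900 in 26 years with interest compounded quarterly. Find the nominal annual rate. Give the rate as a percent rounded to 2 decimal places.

(1 + r/4)^104 = 120,900/34,600 = 3.49422.
1 + r/4 = 3.49422^(1/104) ≈ 1.012103, so r/4 ≈ 0.0121026.
r ≈ 4·0.0121026 = 4.84102%.

4.84%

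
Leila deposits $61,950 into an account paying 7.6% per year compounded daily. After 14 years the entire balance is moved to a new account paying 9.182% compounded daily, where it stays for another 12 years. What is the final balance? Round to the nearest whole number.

Phase 1: 61,950·(1 + 0.076/365)^5110 ≈ 179,507.4751.
Phase 2: 179,507.4751·(1 + 0.09182/365)^4380 ≈ 540,188.5708.

$540,189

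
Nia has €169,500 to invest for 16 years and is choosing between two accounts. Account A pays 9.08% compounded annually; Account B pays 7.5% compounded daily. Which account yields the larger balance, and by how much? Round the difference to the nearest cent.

Account A, by €118,222.78

Account A growth factor: (1 + 0.0908)^16 ≈ 4.01718718231; balance ≈ 680,913.2274.
Account B growth factor: (1 + 0.075/365)^5840 ≈ 3.31970767454; balance ≈ 562,690.4508.
Account A is larger by 118,222.7766.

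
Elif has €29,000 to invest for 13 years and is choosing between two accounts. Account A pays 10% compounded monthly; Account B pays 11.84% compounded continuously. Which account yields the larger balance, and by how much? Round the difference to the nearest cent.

A: (1 + 0.1/12)^156 ≈ 3.64958418465, so 29,000 × 3.64958418465 ≈ 105,837.9414.
B: e^(0.1184·13) = e^1.5392 ≈ 4.66086009104, so 29,000 × 4.66086009104 ≈ 135,164.9426.
Difference ≈ 29,327.0013 in favor of B.

Account B, by €29,327.00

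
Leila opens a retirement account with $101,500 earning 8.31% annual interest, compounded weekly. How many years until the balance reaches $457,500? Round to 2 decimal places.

18.13 years

(1 + 0.00159808)^(52t) = 457,500/101,500 = 4.5074.
52t·ln(1 + 0.00159808) = ln(4.5074); 52t = 1.5057/0.0015968 ≈ 942.9589.
t ≈ 18.1338 years.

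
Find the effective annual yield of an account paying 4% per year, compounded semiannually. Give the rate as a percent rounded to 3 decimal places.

EAR = (1 + 4%/2)^2 − 1 = (1 + 0.02)^2 − 1.
(1 + 0.02)^2 ≈ 1.0404, so EAR ≈ 4.04000%.

4.040%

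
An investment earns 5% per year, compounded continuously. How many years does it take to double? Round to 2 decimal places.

e^(0.05t) = 2, so 0.05t = ln 2 ≈ 0.69315.
t ≈ 0.69315/0.05 ≈ 13.8629.

13.86 years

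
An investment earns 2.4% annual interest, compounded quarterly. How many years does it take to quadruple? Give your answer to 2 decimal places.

(1 + 0.006)^(4t) = 4.
4t = ln 4 / ln(1 + 0.006) ≈ 1.3863/0.00598207 ≈ 231.7415.
t ≈ 57.9354.

57.94 years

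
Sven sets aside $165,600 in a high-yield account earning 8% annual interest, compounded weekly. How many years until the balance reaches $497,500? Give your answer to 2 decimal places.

13.76 years

(1 + 0.00153846)^(52t) = 497,500/165,600 = 3.0042.
52t·ln(1 + 0.00153846) = ln(3.0042); 52t = 1.1/0.00153728 ≈ 715.5631.
t ≈ 13.7608 years.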